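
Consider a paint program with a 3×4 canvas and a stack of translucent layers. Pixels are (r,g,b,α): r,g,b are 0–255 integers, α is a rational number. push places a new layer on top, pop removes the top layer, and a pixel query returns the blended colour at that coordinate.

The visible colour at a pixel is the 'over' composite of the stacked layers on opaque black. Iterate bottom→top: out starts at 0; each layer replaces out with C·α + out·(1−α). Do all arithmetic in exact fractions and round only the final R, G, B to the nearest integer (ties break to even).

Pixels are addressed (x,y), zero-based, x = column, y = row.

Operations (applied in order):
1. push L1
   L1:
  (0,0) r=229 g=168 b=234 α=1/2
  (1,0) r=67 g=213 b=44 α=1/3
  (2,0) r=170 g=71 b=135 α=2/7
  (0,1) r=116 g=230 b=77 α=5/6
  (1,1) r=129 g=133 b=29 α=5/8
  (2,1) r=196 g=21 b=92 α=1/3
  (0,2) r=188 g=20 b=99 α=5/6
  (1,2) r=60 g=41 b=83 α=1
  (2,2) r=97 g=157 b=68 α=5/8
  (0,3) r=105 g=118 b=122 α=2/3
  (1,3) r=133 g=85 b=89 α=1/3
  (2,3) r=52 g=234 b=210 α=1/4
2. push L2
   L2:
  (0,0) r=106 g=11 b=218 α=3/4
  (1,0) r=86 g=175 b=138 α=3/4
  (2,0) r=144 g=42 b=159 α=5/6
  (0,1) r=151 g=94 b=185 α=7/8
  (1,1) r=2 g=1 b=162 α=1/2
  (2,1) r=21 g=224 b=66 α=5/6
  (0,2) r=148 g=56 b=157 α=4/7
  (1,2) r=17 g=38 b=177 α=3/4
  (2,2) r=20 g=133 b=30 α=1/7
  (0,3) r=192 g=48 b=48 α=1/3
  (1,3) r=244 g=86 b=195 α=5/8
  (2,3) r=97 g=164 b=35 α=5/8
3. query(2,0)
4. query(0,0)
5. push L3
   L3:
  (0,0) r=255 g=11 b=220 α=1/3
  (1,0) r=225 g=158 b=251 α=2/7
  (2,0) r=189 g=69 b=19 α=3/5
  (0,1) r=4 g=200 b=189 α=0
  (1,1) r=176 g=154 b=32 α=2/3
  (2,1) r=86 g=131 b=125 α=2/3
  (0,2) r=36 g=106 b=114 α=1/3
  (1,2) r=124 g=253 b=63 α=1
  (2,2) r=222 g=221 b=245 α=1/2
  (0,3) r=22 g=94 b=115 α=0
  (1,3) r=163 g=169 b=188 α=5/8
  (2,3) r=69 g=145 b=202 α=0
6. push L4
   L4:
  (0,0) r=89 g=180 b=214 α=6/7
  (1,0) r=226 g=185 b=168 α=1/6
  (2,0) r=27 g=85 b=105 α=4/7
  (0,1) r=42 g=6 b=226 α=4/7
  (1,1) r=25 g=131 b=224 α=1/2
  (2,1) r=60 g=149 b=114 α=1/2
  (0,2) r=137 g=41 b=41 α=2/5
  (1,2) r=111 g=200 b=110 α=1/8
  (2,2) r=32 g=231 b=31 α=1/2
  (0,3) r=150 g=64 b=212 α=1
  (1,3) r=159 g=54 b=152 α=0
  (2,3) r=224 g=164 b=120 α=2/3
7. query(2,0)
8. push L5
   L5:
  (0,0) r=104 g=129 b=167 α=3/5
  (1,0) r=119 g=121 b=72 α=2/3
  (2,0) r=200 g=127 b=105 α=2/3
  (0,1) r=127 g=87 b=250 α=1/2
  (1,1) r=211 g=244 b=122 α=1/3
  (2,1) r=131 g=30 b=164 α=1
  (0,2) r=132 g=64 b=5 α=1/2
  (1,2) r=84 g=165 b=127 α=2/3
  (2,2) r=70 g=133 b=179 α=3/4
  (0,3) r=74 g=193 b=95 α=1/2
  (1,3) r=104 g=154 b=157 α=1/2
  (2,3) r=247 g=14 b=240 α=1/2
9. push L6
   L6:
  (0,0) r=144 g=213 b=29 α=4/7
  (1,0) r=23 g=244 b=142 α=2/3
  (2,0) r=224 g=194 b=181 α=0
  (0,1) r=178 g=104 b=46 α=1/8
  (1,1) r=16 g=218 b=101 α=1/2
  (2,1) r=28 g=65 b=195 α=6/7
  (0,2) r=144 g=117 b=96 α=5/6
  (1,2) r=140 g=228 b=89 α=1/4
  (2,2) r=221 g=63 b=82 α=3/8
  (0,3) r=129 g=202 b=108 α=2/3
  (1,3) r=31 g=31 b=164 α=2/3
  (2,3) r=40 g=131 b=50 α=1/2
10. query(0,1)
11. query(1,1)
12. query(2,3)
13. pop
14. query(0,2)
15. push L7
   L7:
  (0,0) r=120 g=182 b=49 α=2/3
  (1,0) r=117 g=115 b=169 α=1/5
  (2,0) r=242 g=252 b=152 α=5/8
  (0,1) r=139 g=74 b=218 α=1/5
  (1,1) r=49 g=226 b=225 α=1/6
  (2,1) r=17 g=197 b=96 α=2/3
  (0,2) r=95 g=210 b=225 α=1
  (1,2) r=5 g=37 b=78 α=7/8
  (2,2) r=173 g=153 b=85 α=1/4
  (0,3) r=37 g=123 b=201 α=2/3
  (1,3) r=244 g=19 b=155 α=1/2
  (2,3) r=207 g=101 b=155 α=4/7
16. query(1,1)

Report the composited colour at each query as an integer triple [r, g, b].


at x=2,y=0 over L1,L2:
L1 α=2/7: [340/7, 142/7, 270/7]
L2 α=5/6: [2690/21, 806/21, 1945/14]
= [128, 38, 139]

(0,0) stack=L1,L2; from [0,0,0]:
+L1 (α=1/2) → [229/2, 84, 117]
+L2 (α=3/4) → [865/8, 117/4, 771/4]
rounded: [108, 29, 193]

at x=2,y=0 over L1,L2,L3,L4:
L1 α=2/7: [340/7, 142/7, 270/7]
L2 α=5/6: [2690/21, 806/21, 1945/14]
L3 α=3/5: [17287/105, 5959/105, 2344/35]
L4 α=4/7: [21067/245, 17859/245, 21732/245]
rounded: [86, 73, 89]

(0,1) stack=L1,L2,L3,L4,L5,L6; from [0,0,0]:
after L1 α=5/6: [290/3, 575/3, 385/6]
after L2 α=7/8: [3461/24, 2549/24, 8155/48]
after L3 α=0: [3461/24, 2549/24, 8155/48]
after L4 α=4/7: [4805/56, 2741/56, 22619/112]
after L5 α=1/2: [11917/112, 7613/112, 50619/224]
after L6 α=1/8: [14765/128, 9277/128, 52091/256]
= [115, 72, 203]

(1,1) stack=L1,L2,L3,L4,L5,L6; from [0,0,0]:
+L1 (α=5/8) → [645/8, 665/8, 145/8]
+L2 (α=1/2) → [661/16, 673/16, 1441/16]
+L3 (α=2/3) → [6293/48, 1867/16, 2465/48]
+L4 (α=1/2) → [7493/96, 3963/32, 13217/96]
+L5 (α=1/3) → [17621/144, 7867/48, 19073/144]
+L6 (α=1/2) → [19925/288, 18331/96, 33617/288]
→ [69, 191, 117]

at x=2,y=3 over L1,L2,L3,L4,L5,L6:
+L1 (α=1/4) → [13, 117/2, 105/2]
+L2 (α=5/8) → [131/2, 1991/16, 665/16]
+L3 (α=0) → [131/2, 1991/16, 665/16]
+L4 (α=2/3) → [1027/6, 2413/16, 4505/48]
+L5 (α=1/2) → [2509/12, 2637/32, 16025/96]
+L6 (α=1/2) → [2989/24, 6829/64, 20825/192]
→ [125, 107, 108]

(0,2) stack=L1,L2,L3,L4,L5; from [0,0,0]:
L1 α=5/6: [470/3, 50/3, 165/2]
L2 α=4/7: [1062/7, 274/7, 1751/14]
L3 α=1/3: [792/7, 430/7, 2549/21]
L4 α=2/5: [4294/35, 1864/35, 3123/35]
L5 α=1/2: [4457/35, 2052/35, 1649/35]
rounded: [127, 59, 47]

query (1,1) [L1,L2,L3,L4,L5,L7] — begin 0,0,0
L1 α=5/8: [645/8, 665/8, 145/8]
L2 α=1/2: [661/16, 673/16, 1441/16]
L3 α=2/3: [6293/48, 1867/16, 2465/48]
L4 α=1/2: [7493/96, 3963/32, 13217/96]
L5 α=1/3: [17621/144, 7867/48, 19073/144]
L7 α=1/6: [95161/864, 50183/288, 127765/864]
= [110, 174, 148]


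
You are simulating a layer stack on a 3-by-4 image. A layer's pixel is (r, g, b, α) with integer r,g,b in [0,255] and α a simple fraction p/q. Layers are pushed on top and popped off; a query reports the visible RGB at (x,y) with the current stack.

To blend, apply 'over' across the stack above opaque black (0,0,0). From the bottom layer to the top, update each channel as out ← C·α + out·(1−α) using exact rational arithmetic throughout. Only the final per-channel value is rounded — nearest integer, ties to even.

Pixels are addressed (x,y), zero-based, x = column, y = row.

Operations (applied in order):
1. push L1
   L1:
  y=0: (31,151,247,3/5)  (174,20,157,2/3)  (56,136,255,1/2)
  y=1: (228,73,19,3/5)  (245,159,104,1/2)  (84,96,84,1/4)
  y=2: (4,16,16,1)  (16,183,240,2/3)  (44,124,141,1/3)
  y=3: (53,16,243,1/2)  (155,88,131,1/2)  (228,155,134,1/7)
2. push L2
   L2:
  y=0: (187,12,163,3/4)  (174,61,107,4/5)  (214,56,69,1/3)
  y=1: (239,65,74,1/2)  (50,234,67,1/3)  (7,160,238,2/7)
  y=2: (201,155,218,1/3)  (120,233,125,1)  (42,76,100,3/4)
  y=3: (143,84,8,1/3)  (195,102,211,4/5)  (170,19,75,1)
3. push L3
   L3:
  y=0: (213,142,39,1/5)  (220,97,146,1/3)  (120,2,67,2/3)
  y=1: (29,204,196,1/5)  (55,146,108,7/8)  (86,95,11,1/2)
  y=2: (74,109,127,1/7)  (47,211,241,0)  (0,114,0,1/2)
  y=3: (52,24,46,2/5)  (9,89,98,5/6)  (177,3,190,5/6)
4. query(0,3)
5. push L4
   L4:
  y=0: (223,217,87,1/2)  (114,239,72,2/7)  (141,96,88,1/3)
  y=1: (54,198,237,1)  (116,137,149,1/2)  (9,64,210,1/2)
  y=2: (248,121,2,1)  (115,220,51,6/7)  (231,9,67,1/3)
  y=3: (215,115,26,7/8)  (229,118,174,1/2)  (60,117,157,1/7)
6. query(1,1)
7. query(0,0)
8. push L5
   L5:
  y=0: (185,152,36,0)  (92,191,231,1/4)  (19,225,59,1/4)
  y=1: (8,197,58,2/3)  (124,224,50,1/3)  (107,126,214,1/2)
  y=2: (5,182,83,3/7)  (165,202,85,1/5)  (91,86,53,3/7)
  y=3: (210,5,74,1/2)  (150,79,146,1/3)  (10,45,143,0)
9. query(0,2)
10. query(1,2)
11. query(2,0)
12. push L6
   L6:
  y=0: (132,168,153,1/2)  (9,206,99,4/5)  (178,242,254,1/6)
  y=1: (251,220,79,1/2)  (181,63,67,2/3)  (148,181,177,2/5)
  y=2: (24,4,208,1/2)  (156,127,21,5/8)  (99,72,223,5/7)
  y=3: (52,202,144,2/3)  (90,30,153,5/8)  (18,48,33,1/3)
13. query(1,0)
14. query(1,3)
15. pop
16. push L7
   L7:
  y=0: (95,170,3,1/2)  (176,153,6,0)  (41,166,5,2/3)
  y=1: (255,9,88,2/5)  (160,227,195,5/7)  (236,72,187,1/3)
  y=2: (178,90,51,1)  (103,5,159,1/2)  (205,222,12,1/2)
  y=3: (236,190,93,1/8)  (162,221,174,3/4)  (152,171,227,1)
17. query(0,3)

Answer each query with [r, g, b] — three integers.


at x=0,y=3 over L1,L2,L3:
after L1 α=1/2: [53/2, 8, 243/2]
after L2 α=1/3: [196/3, 100/3, 251/3]
after L3 α=2/5: [60, 148/5, 343/5]
→ [60, 30, 69]

(1,1) stack=L1,L2,L3,L4; from [0,0,0]:
L1 α=1/2: [245/2, 159/2, 52]
L2 α=1/3: [295/3, 131, 57]
L3 α=7/8: [725/12, 1153/8, 813/8]
L4 α=1/2: [2117/24, 2249/16, 2005/16]
rounded: [88, 141, 125]

at x=0,y=0 over L1,L2,L3,L4:
L1 α=3/5: [93/5, 453/5, 741/5]
L2 α=3/4: [1449/10, 633/20, 1593/10]
L3 α=1/5: [3963/25, 1343/25, 3381/25]
L4 α=1/2: [4769/25, 3384/25, 2778/25]
→ [191, 135, 111]

at x=0,y=2 over L1,L2,L3,L4,L5:
after L1 α=1: [4, 16, 16]
after L2 α=1/3: [209/3, 187/3, 250/3]
after L3 α=1/7: [492/7, 69, 627/7]
after L4 α=1: [248, 121, 2]
after L5 α=3/7: [1007/7, 1030/7, 257/7]
= [144, 147, 37]

(1,2) stack=L1,L2,L3,L4,L5; from [0,0,0]:
L1 α=2/3: [32/3, 122, 160]
L2 α=1: [120, 233, 125]
L3 α=0: [120, 233, 125]
L4 α=6/7: [810/7, 1553/7, 431/7]
L5 α=1/5: [879/7, 7626/35, 2319/35]
rounded: [126, 218, 66]

at x=2,y=0 over L1,L2,L3,L4,L5:
+L1 (α=1/2) → [28, 68, 255/2]
+L2 (α=1/3) → [90, 64, 108]
+L3 (α=2/3) → [110, 68/3, 242/3]
+L4 (α=1/3) → [361/3, 424/9, 748/9]
+L5 (α=1/4) → [95, 1099/12, 925/12]
rounded: [95, 92, 77]

(1,0) stack=L1,L2,L3,L4,L5,L6; from [0,0,0]:
L1 α=2/3: [116, 40/3, 314/3]
L2 α=4/5: [812/5, 772/15, 1598/15]
L3 α=1/3: [908/5, 2999/45, 5386/45]
L4 α=2/7: [1136/7, 1043/9, 6682/63]
L5 α=1/4: [1013/7, 404/3, 11533/84]
L6 α=4/5: [253/7, 2876/15, 44797/420]
→ [36, 192, 107]

query (1,3) [L1,L2,L3,L4,L5,L6] — begin 0,0,0
+L1 (α=1/2) → [155/2, 44, 131/2]
+L2 (α=4/5) → [343/2, 452/5, 1819/10]
+L3 (α=5/6) → [433/12, 2677/30, 6719/60]
+L4 (α=1/2) → [3181/24, 6217/60, 17159/120]
+L5 (α=1/3) → [4981/36, 8587/90, 25919/180]
+L6 (α=5/8) → [10381/96, 13087/240, 71819/480]
→ [108, 55, 150]

(0,3) stack=L1,L2,L3,L4,L5,L7; from [0,0,0]:
+L1 (α=1/2) → [53/2, 8, 243/2]
+L2 (α=1/3) → [196/3, 100/3, 251/3]
+L3 (α=2/5) → [60, 148/5, 343/5]
+L4 (α=7/8) → [1565/8, 4173/40, 1253/40]
+L5 (α=1/2) → [3245/16, 4373/80, 4213/80]
+L7 (α=1/8) → [26491/128, 45811/640, 36931/640]
= [207, 72, 58]


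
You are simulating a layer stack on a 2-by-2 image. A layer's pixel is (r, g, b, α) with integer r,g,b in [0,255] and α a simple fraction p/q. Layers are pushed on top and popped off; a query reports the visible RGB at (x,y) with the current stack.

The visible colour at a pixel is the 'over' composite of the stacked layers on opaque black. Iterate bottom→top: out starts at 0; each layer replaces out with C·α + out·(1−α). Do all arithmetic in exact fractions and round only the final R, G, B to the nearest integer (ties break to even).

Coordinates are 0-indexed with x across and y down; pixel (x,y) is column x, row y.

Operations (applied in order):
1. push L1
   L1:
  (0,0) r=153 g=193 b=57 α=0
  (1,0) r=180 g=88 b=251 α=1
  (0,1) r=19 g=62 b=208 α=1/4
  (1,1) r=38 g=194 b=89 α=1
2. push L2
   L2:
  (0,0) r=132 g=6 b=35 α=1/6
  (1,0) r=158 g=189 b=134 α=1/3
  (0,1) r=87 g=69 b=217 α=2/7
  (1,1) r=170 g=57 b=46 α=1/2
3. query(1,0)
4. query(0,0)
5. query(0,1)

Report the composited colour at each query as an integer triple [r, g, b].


query (1,0) [L1,L2] — begin 0,0,0
L1 α=1: [180, 88, 251]
L2 α=1/3: [518/3, 365/3, 212]
= [173, 122, 212]

(0,0) stack=L1,L2; from [0,0,0]:
after L1 α=0: [0, 0, 0]
after L2 α=1/6: [22, 1, 35/6]
rounded: [22, 1, 6]

query (0,1) [L1,L2] — begin 0,0,0
after L1 α=1/4: [19/4, 31/2, 52]
after L2 α=2/7: [113/4, 431/14, 694/7]
→ [28, 31, 99]


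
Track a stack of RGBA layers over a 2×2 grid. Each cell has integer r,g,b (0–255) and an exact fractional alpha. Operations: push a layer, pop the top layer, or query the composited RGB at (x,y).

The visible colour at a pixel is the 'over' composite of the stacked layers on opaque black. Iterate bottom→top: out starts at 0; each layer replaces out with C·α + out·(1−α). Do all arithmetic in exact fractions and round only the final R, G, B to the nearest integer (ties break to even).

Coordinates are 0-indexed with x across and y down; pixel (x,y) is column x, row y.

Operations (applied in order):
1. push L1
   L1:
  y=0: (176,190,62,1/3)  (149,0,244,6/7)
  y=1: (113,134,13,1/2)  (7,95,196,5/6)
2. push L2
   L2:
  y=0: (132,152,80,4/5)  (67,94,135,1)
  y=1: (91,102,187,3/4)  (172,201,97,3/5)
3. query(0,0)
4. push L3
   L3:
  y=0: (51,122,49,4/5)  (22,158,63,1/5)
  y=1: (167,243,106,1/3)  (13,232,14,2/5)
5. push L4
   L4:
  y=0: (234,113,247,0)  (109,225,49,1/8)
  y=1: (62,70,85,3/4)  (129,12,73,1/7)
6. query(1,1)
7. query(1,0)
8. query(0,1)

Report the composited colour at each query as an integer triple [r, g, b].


(0,0) stack=L1,L2; from [0,0,0]:
L1 α=1/3: [176/3, 190/3, 62/3]
L2 α=4/5: [352/3, 2014/15, 1022/15]
→ [117, 134, 68]

(1,1) stack=L1,L2,L3,L4; from [0,0,0]:
+L1 (α=5/6) → [35/6, 475/6, 490/3]
+L2 (α=3/5) → [1583/15, 2284/15, 1853/15]
+L3 (α=2/5) → [1713/25, 4604/25, 1993/25]
+L4 (α=1/7) → [1929/25, 27924/175, 1969/25]
= [77, 160, 79]

at x=1,y=0 over L1,L2,L3,L4:
L1 α=6/7: [894/7, 0, 1464/7]
L2 α=1: [67, 94, 135]
L3 α=1/5: [58, 534/5, 603/5]
L4 α=1/8: [515/8, 4863/40, 2233/20]
= [64, 122, 112]

query (0,1) [L1,L2,L3,L4] — begin 0,0,0
+L1 (α=1/2) → [113/2, 67, 13/2]
+L2 (α=3/4) → [659/8, 373/4, 1135/8]
+L3 (α=1/3) → [1327/12, 859/6, 1559/12]
+L4 (α=3/4) → [3559/48, 2119/24, 4619/48]
→ [74, 88, 96]


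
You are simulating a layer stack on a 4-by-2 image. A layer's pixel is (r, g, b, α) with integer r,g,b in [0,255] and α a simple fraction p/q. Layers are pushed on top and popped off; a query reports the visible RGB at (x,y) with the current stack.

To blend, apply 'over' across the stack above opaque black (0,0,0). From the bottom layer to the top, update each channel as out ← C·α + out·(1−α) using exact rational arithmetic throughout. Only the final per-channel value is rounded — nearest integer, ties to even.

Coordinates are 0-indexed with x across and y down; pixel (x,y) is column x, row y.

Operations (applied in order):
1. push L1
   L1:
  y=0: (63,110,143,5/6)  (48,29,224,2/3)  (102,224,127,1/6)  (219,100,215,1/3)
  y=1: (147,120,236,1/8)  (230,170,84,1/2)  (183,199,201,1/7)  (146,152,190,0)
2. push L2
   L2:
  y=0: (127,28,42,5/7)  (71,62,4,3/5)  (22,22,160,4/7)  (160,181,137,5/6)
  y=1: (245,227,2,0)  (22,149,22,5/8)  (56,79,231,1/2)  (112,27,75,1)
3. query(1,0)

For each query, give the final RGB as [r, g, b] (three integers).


(1,0) stack=L1,L2; from [0,0,0]:
L1 α=2/3: [32, 58/3, 448/3]
L2 α=3/5: [277/5, 674/15, 932/15]
→ [55, 45, 62]


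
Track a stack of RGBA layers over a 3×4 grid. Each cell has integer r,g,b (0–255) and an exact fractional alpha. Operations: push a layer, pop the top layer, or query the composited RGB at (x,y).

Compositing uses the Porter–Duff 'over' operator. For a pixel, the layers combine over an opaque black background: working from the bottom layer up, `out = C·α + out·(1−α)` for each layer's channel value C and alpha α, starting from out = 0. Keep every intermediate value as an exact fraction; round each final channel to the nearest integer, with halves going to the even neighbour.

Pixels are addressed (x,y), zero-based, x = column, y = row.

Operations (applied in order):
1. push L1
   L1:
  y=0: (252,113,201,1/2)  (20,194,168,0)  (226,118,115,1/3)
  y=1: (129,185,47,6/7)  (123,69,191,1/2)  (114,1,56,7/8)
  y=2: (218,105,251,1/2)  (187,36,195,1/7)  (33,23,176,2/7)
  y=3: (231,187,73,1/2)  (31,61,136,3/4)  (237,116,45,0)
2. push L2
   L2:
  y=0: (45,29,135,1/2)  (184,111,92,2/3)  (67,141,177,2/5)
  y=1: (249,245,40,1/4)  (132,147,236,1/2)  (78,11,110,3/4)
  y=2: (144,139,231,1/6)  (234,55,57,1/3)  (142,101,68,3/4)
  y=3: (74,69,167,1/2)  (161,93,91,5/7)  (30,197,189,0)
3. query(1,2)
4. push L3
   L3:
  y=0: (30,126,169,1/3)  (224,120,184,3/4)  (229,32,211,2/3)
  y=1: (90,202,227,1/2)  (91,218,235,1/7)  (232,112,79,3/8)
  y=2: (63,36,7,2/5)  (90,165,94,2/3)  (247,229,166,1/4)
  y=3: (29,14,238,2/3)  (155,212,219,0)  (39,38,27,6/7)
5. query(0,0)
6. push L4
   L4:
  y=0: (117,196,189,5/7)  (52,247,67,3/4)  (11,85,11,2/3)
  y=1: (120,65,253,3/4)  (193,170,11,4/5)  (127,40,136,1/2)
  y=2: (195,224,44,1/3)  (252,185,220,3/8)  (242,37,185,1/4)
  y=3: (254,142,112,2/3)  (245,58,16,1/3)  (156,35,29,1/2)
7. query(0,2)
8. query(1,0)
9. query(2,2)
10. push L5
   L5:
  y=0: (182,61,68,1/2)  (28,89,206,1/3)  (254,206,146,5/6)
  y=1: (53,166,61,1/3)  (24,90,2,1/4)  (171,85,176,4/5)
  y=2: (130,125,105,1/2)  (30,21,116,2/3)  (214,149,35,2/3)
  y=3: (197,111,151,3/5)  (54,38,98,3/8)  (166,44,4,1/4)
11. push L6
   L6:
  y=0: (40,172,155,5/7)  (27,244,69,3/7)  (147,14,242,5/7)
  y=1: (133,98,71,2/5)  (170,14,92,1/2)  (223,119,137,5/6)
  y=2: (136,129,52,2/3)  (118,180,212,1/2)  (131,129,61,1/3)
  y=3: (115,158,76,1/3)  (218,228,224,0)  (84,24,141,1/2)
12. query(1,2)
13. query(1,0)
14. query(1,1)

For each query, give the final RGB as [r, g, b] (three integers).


(1,2) stack=L1,L2; from [0,0,0]:
after L1 α=1/7: [187/7, 36/7, 195/7]
after L2 α=1/3: [2012/21, 457/21, 263/7]
= [96, 22, 38]

at x=0,y=0 over L1,L2,L3:
+L1 (α=1/2) → [126, 113/2, 201/2]
+L2 (α=1/2) → [171/2, 171/4, 471/4]
+L3 (α=1/3) → [67, 141/2, 809/6]
→ [67, 70, 135]

(0,2) stack=L1,L2,L3,L4; from [0,0,0]:
+L1 (α=1/2) → [109, 105/2, 251/2]
+L2 (α=1/6) → [689/6, 803/12, 1717/12]
+L3 (α=2/5) → [941/10, 1091/20, 1773/20]
+L4 (α=1/3) → [1916/15, 3331/30, 2213/30]
→ [128, 111, 74]

query (1,0) [L1,L2,L3,L4] — begin 0,0,0
+L1 (α=0) → [0, 0, 0]
+L2 (α=2/3) → [368/3, 74, 184/3]
+L3 (α=3/4) → [596/3, 217/2, 460/3]
+L4 (α=3/4) → [266/3, 1699/8, 1063/12]
= [89, 212, 89]

at x=2,y=2 over L1,L2,L3,L4:
L1 α=2/7: [66/7, 46/7, 352/7]
L2 α=3/4: [762/7, 2167/28, 445/7]
L3 α=1/4: [4015/28, 12913/112, 2497/28]
L4 α=1/4: [18821/112, 42883/448, 12671/112]
rounded: [168, 96, 113]

(1,2) stack=L1,L2,L3,L4,L5,L6; from [0,0,0]:
L1 α=1/7: [187/7, 36/7, 195/7]
L2 α=1/3: [2012/21, 457/21, 263/7]
L3 α=2/3: [5792/63, 7387/63, 1579/21]
L4 α=3/8: [19147/126, 17975/126, 21755/168]
L5 α=2/3: [26707/378, 23267/378, 60731/504]
L6 α=1/2: [71311/756, 91307/756, 167579/1008]
rounded: [94, 121, 166]

(1,0) stack=L1,L2,L3,L4,L5,L6; from [0,0,0]:
L1 α=0: [0, 0, 0]
L2 α=2/3: [368/3, 74, 184/3]
L3 α=3/4: [596/3, 217/2, 460/3]
L4 α=3/4: [266/3, 1699/8, 1063/12]
L5 α=1/3: [616/9, 685/4, 2299/18]
L6 α=3/7: [3193/63, 1417/7, 923/9]
rounded: [51, 202, 103]

at x=1,y=1 over L1,L2,L3,L4,L5,L6:
after L1 α=1/2: [123/2, 69/2, 191/2]
after L2 α=1/2: [387/4, 363/4, 663/4]
after L3 α=1/7: [1343/14, 1525/14, 2459/14]
after L4 α=4/5: [12151/70, 2209/14, 615/14]
after L5 α=1/4: [38133/280, 7887/56, 1873/56]
after L6 α=1/2: [85733/560, 8671/112, 7025/112]
= [153, 77, 63]


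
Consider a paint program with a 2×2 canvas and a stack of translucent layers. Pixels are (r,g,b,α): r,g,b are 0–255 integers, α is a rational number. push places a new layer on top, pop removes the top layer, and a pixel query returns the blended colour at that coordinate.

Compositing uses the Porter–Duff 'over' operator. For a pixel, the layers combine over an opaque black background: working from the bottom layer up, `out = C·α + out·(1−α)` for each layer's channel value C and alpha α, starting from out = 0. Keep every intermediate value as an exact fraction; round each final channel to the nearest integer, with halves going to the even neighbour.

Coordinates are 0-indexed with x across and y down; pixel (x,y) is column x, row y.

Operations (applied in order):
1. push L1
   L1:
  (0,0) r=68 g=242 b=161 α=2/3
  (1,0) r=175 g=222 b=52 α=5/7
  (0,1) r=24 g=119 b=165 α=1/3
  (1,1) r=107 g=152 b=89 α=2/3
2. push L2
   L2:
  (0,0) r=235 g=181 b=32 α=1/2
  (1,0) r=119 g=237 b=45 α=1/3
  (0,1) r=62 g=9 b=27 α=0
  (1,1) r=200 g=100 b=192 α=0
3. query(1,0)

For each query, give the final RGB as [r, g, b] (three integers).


query (1,0) [L1,L2] — begin 0,0,0
after L1 α=5/7: [125, 1110/7, 260/7]
after L2 α=1/3: [123, 1293/7, 835/21]
→ [123, 185, 40]


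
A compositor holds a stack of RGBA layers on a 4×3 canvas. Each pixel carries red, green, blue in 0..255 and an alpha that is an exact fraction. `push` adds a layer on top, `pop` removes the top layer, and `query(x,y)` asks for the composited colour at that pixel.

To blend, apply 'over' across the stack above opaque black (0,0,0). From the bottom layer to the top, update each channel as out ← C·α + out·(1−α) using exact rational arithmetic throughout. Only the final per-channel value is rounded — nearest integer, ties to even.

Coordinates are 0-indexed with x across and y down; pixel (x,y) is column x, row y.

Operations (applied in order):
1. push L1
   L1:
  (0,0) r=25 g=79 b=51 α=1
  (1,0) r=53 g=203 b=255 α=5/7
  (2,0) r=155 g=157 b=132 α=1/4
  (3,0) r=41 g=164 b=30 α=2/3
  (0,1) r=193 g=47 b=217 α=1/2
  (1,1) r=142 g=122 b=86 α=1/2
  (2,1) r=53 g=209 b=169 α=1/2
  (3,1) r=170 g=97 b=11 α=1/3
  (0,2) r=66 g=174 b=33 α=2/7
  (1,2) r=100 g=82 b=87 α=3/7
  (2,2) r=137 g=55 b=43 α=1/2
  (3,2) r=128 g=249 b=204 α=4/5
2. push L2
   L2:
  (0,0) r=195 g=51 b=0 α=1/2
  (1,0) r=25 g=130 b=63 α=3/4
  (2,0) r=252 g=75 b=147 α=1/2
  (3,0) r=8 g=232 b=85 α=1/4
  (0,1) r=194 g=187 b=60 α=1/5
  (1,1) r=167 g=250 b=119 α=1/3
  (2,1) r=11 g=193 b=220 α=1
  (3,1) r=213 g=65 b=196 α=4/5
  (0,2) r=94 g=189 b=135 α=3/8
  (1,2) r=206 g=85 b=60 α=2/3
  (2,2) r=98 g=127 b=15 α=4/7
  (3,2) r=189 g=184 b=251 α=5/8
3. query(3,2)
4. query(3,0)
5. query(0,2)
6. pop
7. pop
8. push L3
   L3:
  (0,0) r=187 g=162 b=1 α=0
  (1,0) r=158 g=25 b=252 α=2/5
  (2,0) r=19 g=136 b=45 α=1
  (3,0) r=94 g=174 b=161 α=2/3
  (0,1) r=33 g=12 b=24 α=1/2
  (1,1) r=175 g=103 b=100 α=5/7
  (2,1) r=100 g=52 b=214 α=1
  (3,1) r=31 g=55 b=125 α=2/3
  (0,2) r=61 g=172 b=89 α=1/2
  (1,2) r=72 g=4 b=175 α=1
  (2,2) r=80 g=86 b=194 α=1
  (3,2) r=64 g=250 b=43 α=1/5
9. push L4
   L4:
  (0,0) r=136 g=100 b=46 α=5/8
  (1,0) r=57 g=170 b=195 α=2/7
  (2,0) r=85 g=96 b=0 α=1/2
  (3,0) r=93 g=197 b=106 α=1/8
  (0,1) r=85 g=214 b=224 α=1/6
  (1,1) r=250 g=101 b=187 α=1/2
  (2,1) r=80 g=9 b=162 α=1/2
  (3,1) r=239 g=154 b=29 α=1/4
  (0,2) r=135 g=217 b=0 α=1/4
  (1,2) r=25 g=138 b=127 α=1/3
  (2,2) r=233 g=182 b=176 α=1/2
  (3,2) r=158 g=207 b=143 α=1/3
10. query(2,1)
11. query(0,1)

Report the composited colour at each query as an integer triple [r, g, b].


query (3,2) [L1,L2] — begin 0,0,0
after L1 α=4/5: [512/5, 996/5, 816/5]
after L2 α=5/8: [6261/40, 1897/10, 8723/40]
rounded: [157, 190, 218]

query (3,0) [L1,L2] — begin 0,0,0
L1 α=2/3: [82/3, 328/3, 20]
L2 α=1/4: [45/2, 140, 145/4]
→ [22, 140, 36]

(0,2) stack=L1,L2; from [0,0,0]:
after L1 α=2/7: [132/7, 348/7, 66/7]
after L2 α=3/8: [1317/28, 5709/56, 3165/56]
→ [47, 102, 57]

query (2,1) [L3,L4] — begin 0,0,0
L3 α=1: [100, 52, 214]
L4 α=1/2: [90, 61/2, 188]
= [90, 30, 188]

query (0,1) [L3,L4] — begin 0,0,0
L3 α=1/2: [33/2, 6, 12]
L4 α=1/6: [335/12, 122/3, 142/3]
= [28, 41, 47]


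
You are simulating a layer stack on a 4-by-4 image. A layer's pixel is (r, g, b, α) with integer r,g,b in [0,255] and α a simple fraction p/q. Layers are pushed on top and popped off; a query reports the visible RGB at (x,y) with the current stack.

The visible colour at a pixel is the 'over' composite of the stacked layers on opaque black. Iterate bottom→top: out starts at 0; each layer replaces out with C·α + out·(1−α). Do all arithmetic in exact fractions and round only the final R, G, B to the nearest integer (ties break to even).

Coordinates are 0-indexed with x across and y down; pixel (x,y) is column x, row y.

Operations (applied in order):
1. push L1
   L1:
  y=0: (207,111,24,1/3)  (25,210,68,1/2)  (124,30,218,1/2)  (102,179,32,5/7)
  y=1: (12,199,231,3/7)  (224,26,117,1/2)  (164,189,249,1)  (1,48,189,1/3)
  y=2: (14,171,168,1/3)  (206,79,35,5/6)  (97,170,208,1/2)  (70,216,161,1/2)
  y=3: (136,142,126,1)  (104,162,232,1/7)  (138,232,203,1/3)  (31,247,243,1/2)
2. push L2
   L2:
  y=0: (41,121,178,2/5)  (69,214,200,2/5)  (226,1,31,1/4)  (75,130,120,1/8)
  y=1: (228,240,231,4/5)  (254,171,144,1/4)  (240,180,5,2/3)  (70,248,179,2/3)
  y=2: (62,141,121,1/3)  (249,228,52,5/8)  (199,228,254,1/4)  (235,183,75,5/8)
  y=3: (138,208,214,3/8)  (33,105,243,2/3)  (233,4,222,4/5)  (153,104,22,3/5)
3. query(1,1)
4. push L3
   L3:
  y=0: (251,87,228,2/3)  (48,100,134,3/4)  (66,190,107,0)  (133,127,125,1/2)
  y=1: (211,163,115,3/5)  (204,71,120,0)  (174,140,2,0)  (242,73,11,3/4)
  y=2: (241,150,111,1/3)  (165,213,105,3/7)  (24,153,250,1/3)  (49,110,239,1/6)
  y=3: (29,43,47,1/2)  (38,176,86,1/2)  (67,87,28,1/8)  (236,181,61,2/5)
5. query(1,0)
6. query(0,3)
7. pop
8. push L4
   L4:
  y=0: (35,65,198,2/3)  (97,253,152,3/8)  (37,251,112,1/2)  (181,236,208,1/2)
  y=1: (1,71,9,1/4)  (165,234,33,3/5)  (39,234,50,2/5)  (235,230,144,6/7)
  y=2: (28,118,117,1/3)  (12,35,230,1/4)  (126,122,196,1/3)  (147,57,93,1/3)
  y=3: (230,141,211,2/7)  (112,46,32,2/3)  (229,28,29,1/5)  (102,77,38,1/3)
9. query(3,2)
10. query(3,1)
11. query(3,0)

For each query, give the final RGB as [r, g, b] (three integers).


(1,1) stack=L1,L2; from [0,0,0]:
+L1 (α=1/2) → [112, 13, 117/2]
+L2 (α=1/4) → [295/2, 105/2, 639/8]
rounded: [148, 52, 80]

(1,0) stack=L1,L2,L3; from [0,0,0]:
L1 α=1/2: [25/2, 105, 34]
L2 α=2/5: [351/10, 743/5, 502/5]
L3 α=3/4: [1791/40, 2243/20, 628/5]
→ [45, 112, 126]

query (0,3) [L1,L2,L3] — begin 0,0,0
+L1 (α=1) → [136, 142, 126]
+L2 (α=3/8) → [547/4, 667/4, 159]
+L3 (α=1/2) → [663/8, 839/8, 103]
→ [83, 105, 103]

query (3,2) [L1,L2,L4] — begin 0,0,0
after L1 α=1/2: [35, 108, 161/2]
after L2 α=5/8: [160, 1239/8, 1233/16]
after L4 α=1/3: [467/3, 489/4, 659/8]
rounded: [156, 122, 82]

at x=3,y=1 over L1,L2,L4:
L1 α=1/3: [1/3, 16, 63]
L2 α=2/3: [421/9, 512/3, 421/3]
L4 α=6/7: [1873/9, 4652/21, 3013/21]
→ [208, 222, 143]

query (3,0) [L1,L2,L4] — begin 0,0,0
L1 α=5/7: [510/7, 895/7, 160/7]
L2 α=1/8: [585/8, 1025/8, 35]
L4 α=1/2: [2033/16, 2913/16, 243/2]
rounded: [127, 182, 122]


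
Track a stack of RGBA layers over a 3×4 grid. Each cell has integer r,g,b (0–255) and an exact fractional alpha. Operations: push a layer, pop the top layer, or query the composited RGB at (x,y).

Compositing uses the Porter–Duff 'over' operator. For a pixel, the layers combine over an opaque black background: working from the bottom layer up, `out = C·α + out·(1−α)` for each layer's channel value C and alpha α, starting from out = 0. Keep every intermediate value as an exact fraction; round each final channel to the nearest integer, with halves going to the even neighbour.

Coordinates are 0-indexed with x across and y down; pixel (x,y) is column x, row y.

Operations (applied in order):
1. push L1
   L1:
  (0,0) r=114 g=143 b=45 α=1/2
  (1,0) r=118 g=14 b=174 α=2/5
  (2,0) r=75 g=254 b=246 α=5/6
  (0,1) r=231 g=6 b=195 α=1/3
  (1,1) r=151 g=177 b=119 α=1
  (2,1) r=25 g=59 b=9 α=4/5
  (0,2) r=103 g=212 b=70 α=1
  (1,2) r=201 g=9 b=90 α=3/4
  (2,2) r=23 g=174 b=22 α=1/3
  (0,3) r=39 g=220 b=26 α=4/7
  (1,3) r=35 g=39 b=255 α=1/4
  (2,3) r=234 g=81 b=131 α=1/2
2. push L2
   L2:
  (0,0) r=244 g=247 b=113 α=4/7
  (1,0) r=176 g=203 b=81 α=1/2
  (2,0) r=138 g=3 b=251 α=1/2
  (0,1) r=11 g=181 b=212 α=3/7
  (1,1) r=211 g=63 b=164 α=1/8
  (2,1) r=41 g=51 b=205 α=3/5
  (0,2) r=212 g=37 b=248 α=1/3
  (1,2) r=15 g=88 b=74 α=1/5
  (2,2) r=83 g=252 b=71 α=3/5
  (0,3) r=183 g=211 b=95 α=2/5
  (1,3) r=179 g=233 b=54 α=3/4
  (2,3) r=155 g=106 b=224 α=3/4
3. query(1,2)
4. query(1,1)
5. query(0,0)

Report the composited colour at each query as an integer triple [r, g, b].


at x=1,y=2 over L1,L2:
L1 α=3/4: [603/4, 27/4, 135/2]
L2 α=1/5: [618/5, 23, 344/5]
= [124, 23, 69]

at x=1,y=1 over L1,L2:
+L1 (α=1) → [151, 177, 119]
+L2 (α=1/8) → [317/2, 651/4, 997/8]
= [158, 163, 125]

at x=0,y=0 over L1,L2:
after L1 α=1/2: [57, 143/2, 45/2]
after L2 α=4/7: [1147/7, 2405/14, 1039/14]
→ [164, 172, 74]


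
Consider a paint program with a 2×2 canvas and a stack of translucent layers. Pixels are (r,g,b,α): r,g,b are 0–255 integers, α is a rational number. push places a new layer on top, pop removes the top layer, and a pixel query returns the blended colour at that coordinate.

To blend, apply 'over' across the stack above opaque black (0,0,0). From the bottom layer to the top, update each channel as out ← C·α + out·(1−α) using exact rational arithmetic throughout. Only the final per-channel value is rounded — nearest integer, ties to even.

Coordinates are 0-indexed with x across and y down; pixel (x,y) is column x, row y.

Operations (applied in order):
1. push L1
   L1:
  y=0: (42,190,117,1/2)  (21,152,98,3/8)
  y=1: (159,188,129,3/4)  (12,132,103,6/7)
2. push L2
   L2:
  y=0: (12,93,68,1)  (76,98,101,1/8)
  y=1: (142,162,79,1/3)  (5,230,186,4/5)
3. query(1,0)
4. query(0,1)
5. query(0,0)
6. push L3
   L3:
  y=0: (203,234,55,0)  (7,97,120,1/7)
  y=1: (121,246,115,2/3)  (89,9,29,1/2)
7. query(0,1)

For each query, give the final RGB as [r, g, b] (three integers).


(1,0) stack=L1,L2; from [0,0,0]:
after L1 α=3/8: [63/8, 57, 147/4]
after L2 α=1/8: [1049/64, 497/8, 1433/32]
= [16, 62, 45]

(0,1) stack=L1,L2; from [0,0,0]:
L1 α=3/4: [477/4, 141, 387/4]
L2 α=1/3: [761/6, 148, 545/6]
rounded: [127, 148, 91]

(0,0) stack=L1,L2; from [0,0,0]:
L1 α=1/2: [21, 95, 117/2]
L2 α=1: [12, 93, 68]
rounded: [12, 93, 68]

at x=0,y=1 over L1,L2,L3:
after L1 α=3/4: [477/4, 141, 387/4]
after L2 α=1/3: [761/6, 148, 545/6]
after L3 α=2/3: [2213/18, 640/3, 1925/18]
= [123, 213, 107]


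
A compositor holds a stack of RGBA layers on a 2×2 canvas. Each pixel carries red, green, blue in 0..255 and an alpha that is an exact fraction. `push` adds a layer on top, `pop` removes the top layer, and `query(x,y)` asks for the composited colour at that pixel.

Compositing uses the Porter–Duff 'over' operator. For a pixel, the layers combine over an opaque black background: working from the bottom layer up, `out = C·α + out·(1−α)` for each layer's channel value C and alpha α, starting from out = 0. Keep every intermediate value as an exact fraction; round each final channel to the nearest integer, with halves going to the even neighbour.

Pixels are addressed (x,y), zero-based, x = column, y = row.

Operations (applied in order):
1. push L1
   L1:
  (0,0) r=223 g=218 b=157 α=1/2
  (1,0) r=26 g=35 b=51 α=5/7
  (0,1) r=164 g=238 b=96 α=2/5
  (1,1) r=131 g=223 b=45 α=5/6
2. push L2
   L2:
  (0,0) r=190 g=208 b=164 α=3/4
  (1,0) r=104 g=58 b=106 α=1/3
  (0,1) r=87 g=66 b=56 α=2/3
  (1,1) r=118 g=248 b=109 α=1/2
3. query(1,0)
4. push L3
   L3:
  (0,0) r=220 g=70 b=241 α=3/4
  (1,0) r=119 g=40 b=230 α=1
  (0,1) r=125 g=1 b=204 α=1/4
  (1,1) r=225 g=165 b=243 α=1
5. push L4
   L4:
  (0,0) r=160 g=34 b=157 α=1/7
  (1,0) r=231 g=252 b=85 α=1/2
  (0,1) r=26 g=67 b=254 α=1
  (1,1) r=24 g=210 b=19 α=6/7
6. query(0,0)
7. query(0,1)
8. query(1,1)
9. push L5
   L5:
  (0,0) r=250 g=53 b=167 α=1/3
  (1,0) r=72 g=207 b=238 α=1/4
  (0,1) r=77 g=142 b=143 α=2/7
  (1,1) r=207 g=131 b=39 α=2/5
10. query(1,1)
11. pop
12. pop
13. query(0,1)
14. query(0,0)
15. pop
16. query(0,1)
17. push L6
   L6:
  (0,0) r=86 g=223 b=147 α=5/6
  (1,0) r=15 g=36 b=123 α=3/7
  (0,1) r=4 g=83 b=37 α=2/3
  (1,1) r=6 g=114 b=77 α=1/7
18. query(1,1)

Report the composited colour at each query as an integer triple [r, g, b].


query (1,0) [L1,L2] — begin 0,0,0
+L1 (α=5/7) → [130/7, 25, 255/7]
+L2 (α=1/3) → [988/21, 36, 1252/21]
→ [47, 36, 60]

(0,0) stack=L1,L2,L3,L4; from [0,0,0]:
L1 α=1/2: [223/2, 109, 157/2]
L2 α=3/4: [1363/8, 733/4, 1141/8]
L3 α=3/4: [6643/32, 1573/16, 6925/32]
L4 α=1/7: [22489/112, 713/8, 23287/112]
= [201, 89, 208]

(0,1) stack=L1,L2,L3,L4; from [0,0,0]:
L1 α=2/5: [328/5, 476/5, 192/5]
L2 α=2/3: [1198/15, 1136/15, 752/15]
L3 α=1/4: [1823/20, 1141/20, 443/5]
L4 α=1: [26, 67, 254]
rounded: [26, 67, 254]

query (1,1) [L1,L2,L3,L4] — begin 0,0,0
+L1 (α=5/6) → [655/6, 1115/6, 75/2]
+L2 (α=1/2) → [1363/12, 2603/12, 293/4]
+L3 (α=1) → [225, 165, 243]
+L4 (α=6/7) → [369/7, 1425/7, 51]
rounded: [53, 204, 51]

query (1,1) [L1,L2,L3,L4,L5] — begin 0,0,0
L1 α=5/6: [655/6, 1115/6, 75/2]
L2 α=1/2: [1363/12, 2603/12, 293/4]
L3 α=1: [225, 165, 243]
L4 α=6/7: [369/7, 1425/7, 51]
L5 α=2/5: [801/7, 6109/35, 231/5]
= [114, 175, 46]

(0,1) stack=L1,L2,L3; from [0,0,0]:
+L1 (α=2/5) → [328/5, 476/5, 192/5]
+L2 (α=2/3) → [1198/15, 1136/15, 752/15]
+L3 (α=1/4) → [1823/20, 1141/20, 443/5]
= [91, 57, 89]

query (0,0) [L1,L2,L3] — begin 0,0,0
+L1 (α=1/2) → [223/2, 109, 157/2]
+L2 (α=3/4) → [1363/8, 733/4, 1141/8]
+L3 (α=3/4) → [6643/32, 1573/16, 6925/32]
= [208, 98, 216]

query (0,1) [L1,L2] — begin 0,0,0
L1 α=2/5: [328/5, 476/5, 192/5]
L2 α=2/3: [1198/15, 1136/15, 752/15]
= [80, 76, 50]

at x=1,y=1 over L1,L2,L6:
+L1 (α=5/6) → [655/6, 1115/6, 75/2]
+L2 (α=1/2) → [1363/12, 2603/12, 293/4]
+L6 (α=1/7) → [1375/14, 2831/14, 1033/14]
rounded: [98, 202, 74]


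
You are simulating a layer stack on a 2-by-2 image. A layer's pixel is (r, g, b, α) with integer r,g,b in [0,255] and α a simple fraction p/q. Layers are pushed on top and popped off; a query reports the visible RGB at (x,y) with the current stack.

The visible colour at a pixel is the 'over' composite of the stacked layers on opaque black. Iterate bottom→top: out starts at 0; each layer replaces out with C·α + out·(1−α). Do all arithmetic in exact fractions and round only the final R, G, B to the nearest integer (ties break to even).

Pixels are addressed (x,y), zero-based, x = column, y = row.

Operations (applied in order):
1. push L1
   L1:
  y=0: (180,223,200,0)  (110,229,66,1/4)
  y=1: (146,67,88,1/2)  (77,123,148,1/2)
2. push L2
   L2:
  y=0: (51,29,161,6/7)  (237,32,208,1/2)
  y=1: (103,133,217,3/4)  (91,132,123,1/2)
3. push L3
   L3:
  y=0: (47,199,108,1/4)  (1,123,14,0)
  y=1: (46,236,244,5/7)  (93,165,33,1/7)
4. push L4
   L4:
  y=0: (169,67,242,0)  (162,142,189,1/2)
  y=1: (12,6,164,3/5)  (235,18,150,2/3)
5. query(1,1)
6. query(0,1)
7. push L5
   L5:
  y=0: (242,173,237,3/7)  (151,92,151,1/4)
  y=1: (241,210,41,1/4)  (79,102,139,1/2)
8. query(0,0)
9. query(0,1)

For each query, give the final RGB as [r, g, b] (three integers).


query (1,1) [L1,L2,L3,L4] — begin 0,0,0
L1 α=1/2: [77/2, 123/2, 74]
L2 α=1/2: [259/4, 387/4, 197/2]
L3 α=1/7: [963/14, 213/2, 624/7]
L4 α=2/3: [7543/42, 95/2, 908/7]
→ [180, 48, 130]

query (0,1) [L1,L2,L3,L4] — begin 0,0,0
L1 α=1/2: [73, 67/2, 44]
L2 α=3/4: [191/2, 865/8, 695/4]
L3 α=5/7: [421/7, 5585/28, 3135/14]
L4 α=3/5: [1094/35, 5837/70, 6579/35]
rounded: [31, 83, 188]

(0,0) stack=L1,L2,L3,L4,L5; from [0,0,0]:
L1 α=0: [0, 0, 0]
L2 α=6/7: [306/7, 174/7, 138]
L3 α=1/4: [1247/28, 1915/28, 261/2]
L4 α=0: [1247/28, 1915/28, 261/2]
L5 α=3/7: [6329/49, 5548/49, 1233/7]
→ [129, 113, 176]

(0,1) stack=L1,L2,L3,L4,L5; from [0,0,0]:
after L1 α=1/2: [73, 67/2, 44]
after L2 α=3/4: [191/2, 865/8, 695/4]
after L3 α=5/7: [421/7, 5585/28, 3135/14]
after L4 α=3/5: [1094/35, 5837/70, 6579/35]
after L5 α=1/4: [11717/140, 32211/280, 5293/35]
= [84, 115, 151]


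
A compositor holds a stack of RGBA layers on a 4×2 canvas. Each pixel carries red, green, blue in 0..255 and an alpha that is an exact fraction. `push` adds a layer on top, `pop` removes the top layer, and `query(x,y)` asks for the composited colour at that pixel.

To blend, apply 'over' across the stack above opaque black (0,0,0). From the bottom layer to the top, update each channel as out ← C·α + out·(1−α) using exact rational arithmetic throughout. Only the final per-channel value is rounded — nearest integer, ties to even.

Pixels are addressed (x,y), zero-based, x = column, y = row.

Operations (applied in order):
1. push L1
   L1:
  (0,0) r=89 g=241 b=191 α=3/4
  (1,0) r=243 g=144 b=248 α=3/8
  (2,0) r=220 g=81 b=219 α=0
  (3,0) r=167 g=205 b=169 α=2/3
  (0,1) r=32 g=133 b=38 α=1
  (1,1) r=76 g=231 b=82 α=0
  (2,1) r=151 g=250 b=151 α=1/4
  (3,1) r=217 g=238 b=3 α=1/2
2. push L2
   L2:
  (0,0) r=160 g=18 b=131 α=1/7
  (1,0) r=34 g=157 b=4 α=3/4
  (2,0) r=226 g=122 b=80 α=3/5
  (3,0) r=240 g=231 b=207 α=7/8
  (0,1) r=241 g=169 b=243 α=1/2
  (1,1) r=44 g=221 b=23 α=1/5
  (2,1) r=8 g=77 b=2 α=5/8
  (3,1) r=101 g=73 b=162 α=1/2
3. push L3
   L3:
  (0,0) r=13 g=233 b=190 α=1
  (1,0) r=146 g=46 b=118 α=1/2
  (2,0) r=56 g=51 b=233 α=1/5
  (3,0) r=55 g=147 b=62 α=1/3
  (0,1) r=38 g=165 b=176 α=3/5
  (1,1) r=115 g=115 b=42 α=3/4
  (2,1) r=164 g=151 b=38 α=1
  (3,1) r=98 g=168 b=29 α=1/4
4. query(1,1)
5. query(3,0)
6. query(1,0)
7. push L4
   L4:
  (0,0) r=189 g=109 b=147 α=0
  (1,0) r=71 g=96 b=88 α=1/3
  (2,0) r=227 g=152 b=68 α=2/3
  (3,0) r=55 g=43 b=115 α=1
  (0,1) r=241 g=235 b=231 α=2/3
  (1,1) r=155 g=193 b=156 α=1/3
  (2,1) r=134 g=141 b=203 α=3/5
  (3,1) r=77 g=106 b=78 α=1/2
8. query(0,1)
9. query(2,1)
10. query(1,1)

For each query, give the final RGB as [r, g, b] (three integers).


(1,1) stack=L1,L2,L3; from [0,0,0]:
L1 α=0: [0, 0, 0]
L2 α=1/5: [44/5, 221/5, 23/5]
L3 α=3/4: [1769/20, 973/10, 653/20]
= [88, 97, 33]

query (3,0) [L1,L2,L3] — begin 0,0,0
after L1 α=2/3: [334/3, 410/3, 338/3]
after L2 α=7/8: [2687/12, 5261/24, 4685/24]
after L3 α=1/3: [3017/18, 7025/36, 5429/36]
→ [168, 195, 151]

query (1,0) [L1,L2,L3] — begin 0,0,0
after L1 α=3/8: [729/8, 54, 93]
after L2 α=3/4: [1545/32, 525/4, 105/4]
after L3 α=1/2: [6217/64, 709/8, 577/8]
rounded: [97, 89, 72]

query (0,1) [L1,L2,L3,L4] — begin 0,0,0
L1 α=1: [32, 133, 38]
L2 α=1/2: [273/2, 151, 281/2]
L3 α=3/5: [387/5, 797/5, 809/5]
L4 α=2/3: [2797/15, 1049/5, 3119/15]
= [186, 210, 208]

at x=2,y=1 over L1,L2,L3,L4:
+L1 (α=1/4) → [151/4, 125/2, 151/4]
+L2 (α=5/8) → [613/32, 1145/16, 493/32]
+L3 (α=1) → [164, 151, 38]
+L4 (α=3/5) → [146, 145, 137]
= [146, 145, 137]

(1,1) stack=L1,L2,L3,L4; from [0,0,0]:
+L1 (α=0) → [0, 0, 0]
+L2 (α=1/5) → [44/5, 221/5, 23/5]
+L3 (α=3/4) → [1769/20, 973/10, 653/20]
+L4 (α=1/3) → [3319/30, 646/5, 2213/30]
= [111, 129, 74]


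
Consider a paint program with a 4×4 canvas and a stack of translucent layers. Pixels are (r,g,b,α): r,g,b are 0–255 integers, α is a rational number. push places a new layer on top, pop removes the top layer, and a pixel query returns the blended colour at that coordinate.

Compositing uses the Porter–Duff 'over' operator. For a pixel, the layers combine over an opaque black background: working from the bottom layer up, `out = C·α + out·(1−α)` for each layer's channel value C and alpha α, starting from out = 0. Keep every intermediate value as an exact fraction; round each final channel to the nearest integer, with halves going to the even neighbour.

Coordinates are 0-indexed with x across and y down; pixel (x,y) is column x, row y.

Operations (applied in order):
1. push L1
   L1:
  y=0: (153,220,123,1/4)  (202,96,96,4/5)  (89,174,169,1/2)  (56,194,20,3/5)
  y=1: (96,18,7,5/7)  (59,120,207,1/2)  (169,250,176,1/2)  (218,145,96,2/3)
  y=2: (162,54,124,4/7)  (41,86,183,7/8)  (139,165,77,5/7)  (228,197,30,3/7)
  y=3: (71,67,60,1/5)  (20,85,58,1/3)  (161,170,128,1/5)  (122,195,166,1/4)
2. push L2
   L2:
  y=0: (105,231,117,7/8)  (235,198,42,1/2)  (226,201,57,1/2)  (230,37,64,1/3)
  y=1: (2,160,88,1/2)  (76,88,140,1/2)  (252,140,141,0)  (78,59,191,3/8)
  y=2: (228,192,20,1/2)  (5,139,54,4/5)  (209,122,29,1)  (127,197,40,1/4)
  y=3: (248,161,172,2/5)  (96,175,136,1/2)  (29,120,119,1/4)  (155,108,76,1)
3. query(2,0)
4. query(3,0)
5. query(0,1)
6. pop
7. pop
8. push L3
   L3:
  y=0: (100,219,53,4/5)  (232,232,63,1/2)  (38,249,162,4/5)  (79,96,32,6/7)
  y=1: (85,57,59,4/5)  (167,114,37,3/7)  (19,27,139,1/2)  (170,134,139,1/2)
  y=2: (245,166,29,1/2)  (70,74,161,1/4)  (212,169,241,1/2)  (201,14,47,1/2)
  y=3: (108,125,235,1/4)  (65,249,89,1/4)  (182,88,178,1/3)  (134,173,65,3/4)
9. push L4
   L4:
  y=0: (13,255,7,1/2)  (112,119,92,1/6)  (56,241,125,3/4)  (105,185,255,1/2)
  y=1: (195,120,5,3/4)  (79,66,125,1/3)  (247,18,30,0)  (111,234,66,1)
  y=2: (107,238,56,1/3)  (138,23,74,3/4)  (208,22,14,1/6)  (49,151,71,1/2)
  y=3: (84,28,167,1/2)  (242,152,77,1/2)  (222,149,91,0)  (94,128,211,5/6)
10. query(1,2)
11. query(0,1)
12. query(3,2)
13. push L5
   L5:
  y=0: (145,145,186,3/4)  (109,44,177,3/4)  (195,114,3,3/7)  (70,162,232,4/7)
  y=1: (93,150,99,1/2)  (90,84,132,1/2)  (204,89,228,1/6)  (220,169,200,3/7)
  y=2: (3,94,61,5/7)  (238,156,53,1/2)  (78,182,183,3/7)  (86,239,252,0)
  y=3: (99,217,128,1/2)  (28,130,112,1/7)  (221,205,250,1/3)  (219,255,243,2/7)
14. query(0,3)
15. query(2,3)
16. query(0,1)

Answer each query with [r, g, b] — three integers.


query (2,0) [L1,L2] — begin 0,0,0
after L1 α=1/2: [89/2, 87, 169/2]
after L2 α=1/2: [541/4, 144, 283/4]
rounded: [135, 144, 71]

query (3,0) [L1,L2] — begin 0,0,0
after L1 α=3/5: [168/5, 582/5, 12]
after L2 α=1/3: [1486/15, 1349/15, 88/3]
→ [99, 90, 29]

(0,1) stack=L1,L2; from [0,0,0]:
L1 α=5/7: [480/7, 90/7, 5]
L2 α=1/2: [247/7, 605/7, 93/2]
rounded: [35, 86, 46]

query (1,2) [L3,L4] — begin 0,0,0
L3 α=1/4: [35/2, 37/2, 161/4]
L4 α=3/4: [863/8, 175/8, 1049/16]
→ [108, 22, 66]

(0,1) stack=L3,L4; from [0,0,0]:
L3 α=4/5: [68, 228/5, 236/5]
L4 α=3/4: [653/4, 507/5, 311/20]
→ [163, 101, 16]

(3,2) stack=L3,L4; from [0,0,0]:
+L3 (α=1/2) → [201/2, 7, 47/2]
+L4 (α=1/2) → [299/4, 79, 189/4]
→ [75, 79, 47]

(0,3) stack=L3,L4,L5; from [0,0,0]:
after L3 α=1/4: [27, 125/4, 235/4]
after L4 α=1/2: [111/2, 237/8, 903/8]
after L5 α=1/2: [309/4, 1973/16, 1927/16]
→ [77, 123, 120]

at x=2,y=3 over L3,L4,L5:
after L3 α=1/3: [182/3, 88/3, 178/3]
after L4 α=0: [182/3, 88/3, 178/3]
after L5 α=1/3: [1027/9, 791/9, 1106/9]
rounded: [114, 88, 123]

(0,1) stack=L3,L4,L5; from [0,0,0]:
L3 α=4/5: [68, 228/5, 236/5]
L4 α=3/4: [653/4, 507/5, 311/20]
L5 α=1/2: [1025/8, 1257/10, 2291/40]
→ [128, 126, 57]
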